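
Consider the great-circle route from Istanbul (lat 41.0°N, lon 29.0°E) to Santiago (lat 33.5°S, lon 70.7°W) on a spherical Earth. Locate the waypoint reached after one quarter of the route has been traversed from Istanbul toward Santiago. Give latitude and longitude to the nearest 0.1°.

≈ lat 25.8°N, lon 1.6°W

Convert each endpoint to a unit vector on the sphere (x = cos φ cos λ, y = cos φ sin λ, z = sin φ).
The central angle between the endpoints is δ = arccos(p₁·p₂) ≈ 2.058 rad (117.9°).
Interpolate at f = 1/4 with slerp weights a = sin((1−f)δ)/sin δ ≈ 1.131, b = sin(fδ)/sin δ ≈ 0.557.
p = a·p₁ + b·p₂ ≈ (0.900, -0.024, 0.435); φ = arcsin(p_z) ≈ 25.77°, λ = atan2(p_y, p_x) ≈ -1.55°.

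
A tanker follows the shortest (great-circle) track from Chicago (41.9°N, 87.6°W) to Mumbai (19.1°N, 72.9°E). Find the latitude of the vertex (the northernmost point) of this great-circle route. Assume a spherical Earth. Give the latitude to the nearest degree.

≈ 75°N

The great circle lies in the plane with unit normal n̂ = (p₁ × p₂)/|p₁ × p₂|.
Here n̂_z ≈ +0.262; the vertex latitude is φ_max = arccos|n̂_z| ≈ 74.8°.
Check via Clairaut: cos φ_max = |cos φ₁| · sin C = cos(41.9°)·sin(20.6°) ≈ 0.262, again giving ≈ 74.8°.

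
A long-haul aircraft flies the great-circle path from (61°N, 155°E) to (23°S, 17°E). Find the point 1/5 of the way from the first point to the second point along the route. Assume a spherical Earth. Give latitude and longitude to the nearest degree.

Convert each endpoint to a unit vector on the sphere (x = cos φ cos λ, y = cos φ sin λ, z = sin φ).
The central angle between the endpoints is δ = arccos(p₁·p₂) ≈ 2.310 rad (132.3°).
Interpolate at f = 1/5 with slerp weights a = sin((1−f)δ)/sin δ ≈ 1.301, b = sin(fδ)/sin δ ≈ 0.603.
p = a·p₁ + b·p₂ ≈ (-0.041, 0.429, 0.902); φ = arcsin(p_z) ≈ 64.48°, λ = atan2(p_y, p_x) ≈ 95.47°.

≈ (64°N, 95°E)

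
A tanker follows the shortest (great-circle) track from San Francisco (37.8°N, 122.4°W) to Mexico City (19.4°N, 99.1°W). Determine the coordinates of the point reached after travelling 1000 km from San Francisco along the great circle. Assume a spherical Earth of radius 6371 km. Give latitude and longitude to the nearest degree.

Write both endpoints as unit vectors p₁, p₂ with components (cos φ cos λ, cos φ sin λ, sin φ).
The central angle between the endpoints is δ = arccos(p₁·p₂) ≈ 0.478 rad (27.4°). The total great-circle distance is δ·R ≈ 0.478 × 6371 ≈ 3043 km, so the target fraction is f = 1000/3043 ≈ 0.329.
Interpolate at f ≈ 0.329 with slerp weights a = sin((1−f)δ)/sin δ ≈ 0.686, b = sin(fδ)/sin δ ≈ 0.340.
p = a·p₁ + b·p₂ ≈ (-0.341, -0.774, 0.533); φ = arcsin(p_z) ≈ 32.22°, λ = atan2(p_y, p_x) ≈ -113.77°.

≈ (32°N, 114°W)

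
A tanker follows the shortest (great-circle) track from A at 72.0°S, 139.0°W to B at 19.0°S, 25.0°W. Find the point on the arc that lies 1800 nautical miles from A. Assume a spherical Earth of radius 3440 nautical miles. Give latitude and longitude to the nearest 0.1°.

From cos δ = sin φ₁ sin φ₂ + cos φ₁ cos φ₂ cos Δλ, the central angle is δ ≈ 1.379 rad (79.0°). The total great-circle distance is δ·R ≈ 1.379 × 3440 ≈ 4743 nmi, so the target fraction is f = 1800/4743 ≈ 0.379.
Interpolate at f ≈ 0.379 with slerp weights a = sin((1−f)δ)/sin δ ≈ 0.769, b = sin(fδ)/sin δ ≈ 0.509.
p = a·p₁ + b·p₂ ≈ (0.257, -0.359, -0.897); φ = arcsin(p_z) ≈ -63.79°, λ = atan2(p_y, p_x) ≈ -54.44°.

≈ 63.8°S, 54.4°W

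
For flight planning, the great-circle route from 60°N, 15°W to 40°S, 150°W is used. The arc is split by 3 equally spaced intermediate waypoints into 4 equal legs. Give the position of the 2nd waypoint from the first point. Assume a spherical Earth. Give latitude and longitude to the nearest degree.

Write both endpoints as unit vectors p₁, p₂ with components (cos φ cos λ, cos φ sin λ, sin φ).
The central angle between the endpoints is δ = arccos(p₁·p₂) ≈ 2.545 rad (145.8°).
Interpolate at f = 2/4 with slerp weights a = sin((1−f)δ)/sin δ ≈ 1.703, b = sin(fδ)/sin δ ≈ 1.703.
p = a·p₁ + b·p₂ ≈ (-0.307, -0.872, 0.380); φ = arcsin(p_z) ≈ 22.34°, λ = atan2(p_y, p_x) ≈ -109.40°.

≈ 22°N, 109°W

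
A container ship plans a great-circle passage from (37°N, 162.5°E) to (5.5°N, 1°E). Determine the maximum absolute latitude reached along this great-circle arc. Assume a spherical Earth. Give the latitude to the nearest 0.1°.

The great circle lies in the plane with unit normal n̂ = (p₁ × p₂)/|p₁ × p₂|.
Here n̂_z ≈ -0.351; the vertex latitude is φ_max = arccos|n̂_z| ≈ 69.4°.

≈ 69.4°N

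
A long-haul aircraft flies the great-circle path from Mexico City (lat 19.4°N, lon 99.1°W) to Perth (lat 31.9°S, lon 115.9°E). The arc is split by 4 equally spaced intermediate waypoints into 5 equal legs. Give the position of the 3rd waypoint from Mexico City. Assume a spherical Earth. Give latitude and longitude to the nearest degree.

≈ lat 26°S, lon 176°W

Write both endpoints as unit vectors p₁, p₂ with components (cos φ cos λ, cos φ sin λ, sin φ).
The central angle between the endpoints is δ = arccos(p₁·p₂) ≈ 2.553 rad (146.3°).
Interpolate at f = 3/5 with slerp weights a = sin((1−f)δ)/sin δ ≈ 1.535, b = sin(fδ)/sin δ ≈ 1.799.
p = a·p₁ + b·p₂ ≈ (-0.896, -0.056, -0.441); φ = arcsin(p_z) ≈ -26.15°, λ = atan2(p_y, p_x) ≈ -176.44°.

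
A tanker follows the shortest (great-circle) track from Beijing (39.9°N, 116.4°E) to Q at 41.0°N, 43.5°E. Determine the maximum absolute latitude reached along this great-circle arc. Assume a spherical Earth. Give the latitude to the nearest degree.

The great circle lies in the plane with unit normal n̂ = (p₁ × p₂)/|p₁ × p₂|.
Here n̂_z ≈ -0.686; the vertex latitude is φ_max = arccos|n̂_z| ≈ 46.7°.

≈ 47°N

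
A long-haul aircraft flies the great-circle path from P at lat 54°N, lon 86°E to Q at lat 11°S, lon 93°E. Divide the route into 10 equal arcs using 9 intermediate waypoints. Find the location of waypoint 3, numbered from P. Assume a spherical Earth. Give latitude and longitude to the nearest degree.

≈ lat 35°N, lon 89°E

Convert each endpoint to a unit vector on the sphere (x = cos φ cos λ, y = cos φ sin λ, z = sin φ).
The central angle between the endpoints is δ = arccos(p₁·p₂) ≈ 1.139 rad (65.3°).
Interpolate at f = 3/10 with slerp weights a = sin((1−f)δ)/sin δ ≈ 0.788, b = sin(fδ)/sin δ ≈ 0.369.
p = a·p₁ + b·p₂ ≈ (0.013, 0.824, 0.567); φ = arcsin(p_z) ≈ 34.54°, λ = atan2(p_y, p_x) ≈ 89.07°.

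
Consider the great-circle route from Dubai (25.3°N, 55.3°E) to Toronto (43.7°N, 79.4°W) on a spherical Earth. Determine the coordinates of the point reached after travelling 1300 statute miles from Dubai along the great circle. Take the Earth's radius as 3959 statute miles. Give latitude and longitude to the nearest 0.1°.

≈ (40.8°N, 42.5°E)

Write both endpoints as unit vectors p₁, p₂ with components (cos φ cos λ, cos φ sin λ, sin φ).
The central angle between the endpoints is δ = arccos(p₁·p₂) ≈ 1.736 rad (99.5°). The total great-circle distance is δ·R ≈ 1.736 × 3959 ≈ 6873 mi, so the target fraction is f = 1300/6873 ≈ 0.189.
Interpolate at f ≈ 0.189 with slerp weights a = sin((1−f)δ)/sin δ ≈ 1.000, b = sin(fδ)/sin δ ≈ 0.327.
p = a·p₁ + b·p₂ ≈ (0.558, 0.511, 0.653); φ = arcsin(p_z) ≈ 40.80°, λ = atan2(p_y, p_x) ≈ 42.48°.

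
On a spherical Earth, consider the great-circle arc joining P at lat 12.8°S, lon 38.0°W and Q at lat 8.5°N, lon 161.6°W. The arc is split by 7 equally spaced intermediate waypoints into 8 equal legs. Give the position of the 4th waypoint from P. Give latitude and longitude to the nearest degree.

Write both endpoints as unit vectors p₁, p₂ with components (cos φ cos λ, cos φ sin λ, sin φ).
The central angle between the endpoints is δ = arccos(p₁·p₂) ≈ 2.173 rad (124.5°).
Interpolate at f = 4/8 with slerp weights a = sin((1−f)δ)/sin δ ≈ 1.074, b = sin(fδ)/sin δ ≈ 1.074.
p = a·p₁ + b·p₂ ≈ (-0.183, -0.980, -0.079); φ = arcsin(p_z) ≈ -4.54°, λ = atan2(p_y, p_x) ≈ -100.55°.

≈ lat 5°S, lon 101°W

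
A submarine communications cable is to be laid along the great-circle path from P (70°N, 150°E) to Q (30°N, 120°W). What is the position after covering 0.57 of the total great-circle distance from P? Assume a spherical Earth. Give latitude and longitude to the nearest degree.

≈ (54°N, 137°W)

Convert each endpoint to a unit vector on the sphere (x = cos φ cos λ, y = cos φ sin λ, z = sin φ).
The central angle between the endpoints is δ = arccos(p₁·p₂) ≈ 1.082 rad (62.0°).
Interpolate at f = 0.57 with slerp weights a = sin((1−f)δ)/sin δ ≈ 0.508, b = sin(fδ)/sin δ ≈ 0.655.
p = a·p₁ + b·p₂ ≈ (-0.434, -0.404, 0.805); φ = arcsin(p_z) ≈ 53.61°, λ = atan2(p_y, p_x) ≈ -137.03°.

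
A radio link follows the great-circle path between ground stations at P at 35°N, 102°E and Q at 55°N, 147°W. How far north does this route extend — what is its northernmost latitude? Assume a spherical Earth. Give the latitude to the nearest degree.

≈ 63°N

The great circle lies in the plane with unit normal n̂ = (p₁ × p₂)/|p₁ × p₂|.
Here n̂_z ≈ +0.460; the vertex latitude is φ_max = arccos|n̂_z| ≈ 62.6°.
Check via Clairaut: cos φ_max = |cos φ₁| · sin C = cos(35.0°)·sin(34.2°) ≈ 0.460, again giving ≈ 62.6°.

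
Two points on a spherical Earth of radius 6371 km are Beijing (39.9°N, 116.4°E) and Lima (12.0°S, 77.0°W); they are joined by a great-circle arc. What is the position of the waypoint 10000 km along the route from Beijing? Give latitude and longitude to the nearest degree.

≈ 43°N, 102°W

Write both endpoints as unit vectors p₁, p₂ with components (cos φ cos λ, cos φ sin λ, sin φ).
The central angle between the endpoints is δ = arccos(p₁·p₂) ≈ 2.613 rad (149.7°). The total great-circle distance is δ·R ≈ 2.613 × 6371 ≈ 16645 km, so the target fraction is f = 10000/16645 ≈ 0.601.
Interpolate at f ≈ 0.601 with slerp weights a = sin((1−f)δ)/sin δ ≈ 1.712, b = sin(fδ)/sin δ ≈ 1.982.
p = a·p₁ + b·p₂ ≈ (-0.148, -0.712, 0.686); φ = arcsin(p_z) ≈ 43.33°, λ = atan2(p_y, p_x) ≈ -101.73°.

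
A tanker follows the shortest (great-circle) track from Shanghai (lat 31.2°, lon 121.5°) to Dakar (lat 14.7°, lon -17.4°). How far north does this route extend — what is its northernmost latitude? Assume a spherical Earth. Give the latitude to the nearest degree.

The great circle lies in the plane with unit normal n̂ = (p₁ × p₂)/|p₁ × p₂|.
Here n̂_z ≈ -0.625; the vertex latitude is φ_max = arccos|n̂_z| ≈ 51.3°.
Check via Clairaut: cos φ_max = |cos φ₁| · sin C = cos(31.2°)·sin(46.9°) ≈ 0.625, again giving ≈ 51.3°.

≈ 51°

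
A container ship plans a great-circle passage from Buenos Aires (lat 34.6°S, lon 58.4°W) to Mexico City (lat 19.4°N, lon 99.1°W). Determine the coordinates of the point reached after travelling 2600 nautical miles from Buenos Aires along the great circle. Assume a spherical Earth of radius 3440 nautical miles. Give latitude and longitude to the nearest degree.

≈ lat 0°N, lon 86°W

Write both endpoints as unit vectors p₁, p₂ with components (cos φ cos λ, cos φ sin λ, sin φ).
The central angle between the endpoints is δ = arccos(p₁·p₂) ≈ 1.159 rad (66.4°). The total great-circle distance is δ·R ≈ 1.159 × 3440 ≈ 3988 nmi, so the target fraction is f = 2600/3988 ≈ 0.652.
Interpolate at f ≈ 0.652 with slerp weights a = sin((1−f)δ)/sin δ ≈ 0.428, b = sin(fδ)/sin δ ≈ 0.748.
p = a·p₁ + b·p₂ ≈ (0.073, -0.997, 0.005); φ = arcsin(p_z) ≈ 0.31°, λ = atan2(p_y, p_x) ≈ -85.81°.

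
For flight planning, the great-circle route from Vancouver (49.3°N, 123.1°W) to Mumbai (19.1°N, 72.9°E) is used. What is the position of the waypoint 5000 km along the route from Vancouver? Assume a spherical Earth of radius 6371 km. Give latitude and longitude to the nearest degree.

≈ 78°N, 132°E

Convert each endpoint to a unit vector on the sphere (x = cos φ cos λ, y = cos φ sin λ, z = sin φ).
The central angle between the endpoints is δ = arccos(p₁·p₂) ≈ 1.922 rad (110.1°). The total great-circle distance is δ·R ≈ 1.922 × 6371 ≈ 12247 km, so the target fraction is f = 5000/12247 ≈ 0.408.
Interpolate at f ≈ 0.408 with slerp weights a = sin((1−f)δ)/sin δ ≈ 0.967, b = sin(fδ)/sin δ ≈ 0.753.
p = a·p₁ + b·p₂ ≈ (-0.135, 0.152, 0.979); φ = arcsin(p_z) ≈ 78.28°, λ = atan2(p_y, p_x) ≈ 131.67°.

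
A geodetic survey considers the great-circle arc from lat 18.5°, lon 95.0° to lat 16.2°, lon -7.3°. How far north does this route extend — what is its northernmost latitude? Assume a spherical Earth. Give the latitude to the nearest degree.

≈ 27°

The great circle lies in the plane with unit normal n̂ = (p₁ × p₂)/|p₁ × p₂|.
Here n̂_z ≈ -0.895; the vertex latitude is φ_max = arccos|n̂_z| ≈ 26.5°.
Check via Clairaut: cos φ_max = |cos φ₁| · sin C = cos(18.5°)·sin(70.7°) ≈ 0.895, again giving ≈ 26.5°.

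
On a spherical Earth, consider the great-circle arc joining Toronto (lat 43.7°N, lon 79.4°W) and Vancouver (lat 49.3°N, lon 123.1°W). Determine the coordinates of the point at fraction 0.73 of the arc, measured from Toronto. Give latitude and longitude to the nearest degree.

≈ lat 50°N, lon 111°W

From cos δ = sin φ₁ sin φ₂ + cos φ₁ cos φ₂ cos Δλ, the central angle is δ ≈ 0.526 rad (30.2°).
Interpolate at f = 0.73 with slerp weights a = sin((1−f)δ)/sin δ ≈ 0.282, b = sin(fδ)/sin δ ≈ 0.746.
p = a·p₁ + b·p₂ ≈ (-0.228, -0.608, 0.760); φ = arcsin(p_z) ≈ 49.51°, λ = atan2(p_y, p_x) ≈ -110.58°.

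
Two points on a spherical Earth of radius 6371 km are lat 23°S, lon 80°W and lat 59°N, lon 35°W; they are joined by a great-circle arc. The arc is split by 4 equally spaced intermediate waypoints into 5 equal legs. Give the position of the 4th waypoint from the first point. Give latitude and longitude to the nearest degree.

The haversine formula gives a central angle δ ≈ 1.570 rad (90.0°) between the endpoints.
Interpolate at f = 4/5 with slerp weights a = sin((1−f)δ)/sin δ ≈ 0.309, b = sin(fδ)/sin δ ≈ 0.951.
p = a·p₁ + b·p₂ ≈ (0.451, -0.561, 0.694); φ = arcsin(p_z) ≈ 43.98°, λ = atan2(p_y, p_x) ≈ -51.23°.

≈ lat 44°N, lon 51°W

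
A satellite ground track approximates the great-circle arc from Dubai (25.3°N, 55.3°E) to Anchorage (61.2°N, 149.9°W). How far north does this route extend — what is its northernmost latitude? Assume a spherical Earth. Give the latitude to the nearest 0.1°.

≈ 79.3°N

The great circle lies in the plane with unit normal n̂ = (p₁ × p₂)/|p₁ × p₂|.
Here n̂_z ≈ +0.185; the vertex latitude is φ_max = arccos|n̂_z| ≈ 79.3°.
Check via Clairaut: cos φ_max = |cos φ₁| · sin C = cos(25.3°)·sin(11.8°) ≈ 0.185, again giving ≈ 79.3°.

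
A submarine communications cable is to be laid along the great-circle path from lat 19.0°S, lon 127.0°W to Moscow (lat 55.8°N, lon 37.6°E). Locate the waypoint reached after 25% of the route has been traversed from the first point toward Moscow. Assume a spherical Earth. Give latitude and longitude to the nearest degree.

≈ lat 15°N, lon 119°W

From cos δ = sin φ₁ sin φ₂ + cos φ₁ cos φ₂ cos Δλ, the central angle is δ ≈ 2.468 rad (141.4°).
Interpolate at f = 0.25 with slerp weights a = sin((1−f)δ)/sin δ ≈ 1.541, b = sin(fδ)/sin δ ≈ 0.928.
p = a·p₁ + b·p₂ ≈ (-0.464, -0.845, 0.266); φ = arcsin(p_z) ≈ 15.41°, λ = atan2(p_y, p_x) ≈ -118.74°.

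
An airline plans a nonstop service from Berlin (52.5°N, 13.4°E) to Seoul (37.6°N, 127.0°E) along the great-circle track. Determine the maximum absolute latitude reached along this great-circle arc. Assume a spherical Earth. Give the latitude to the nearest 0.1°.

≈ 62.5°N

The great circle lies in the plane with unit normal n̂ = (p₁ × p₂)/|p₁ × p₂|.
Here n̂_z ≈ +0.462; the vertex latitude is φ_max = arccos|n̂_z| ≈ 62.5°.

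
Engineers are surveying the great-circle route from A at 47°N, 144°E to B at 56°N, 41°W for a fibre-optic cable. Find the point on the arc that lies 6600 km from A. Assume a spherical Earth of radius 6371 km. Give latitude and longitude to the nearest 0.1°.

≈ 73.5°N, 44.7°W

Write both endpoints as unit vectors p₁, p₂ with components (cos φ cos λ, cos φ sin λ, sin φ).
The central angle between the endpoints is δ = arccos(p₁·p₂) ≈ 1.342 rad (76.9°). The total great-circle distance is δ·R ≈ 1.342 × 6371 ≈ 8553 km, so the target fraction is f = 6600/8553 ≈ 0.772.
Interpolate at f ≈ 0.772 with slerp weights a = sin((1−f)δ)/sin δ ≈ 0.310, b = sin(fδ)/sin δ ≈ 0.883.
p = a·p₁ + b·p₂ ≈ (0.202, -0.200, 0.959); φ = arcsin(p_z) ≈ 73.50°, λ = atan2(p_y, p_x) ≈ -44.72°.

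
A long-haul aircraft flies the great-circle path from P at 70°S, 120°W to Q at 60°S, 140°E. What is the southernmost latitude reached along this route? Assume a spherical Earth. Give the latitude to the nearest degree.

The great circle lies in the plane with unit normal n̂ = (p₁ × p₂)/|p₁ × p₂|.
Here n̂_z ≈ -0.271; the vertex latitude is φ_max = arccos|n̂_z| ≈ 74.3°.
Check via Clairaut: cos φ_max = |cos φ₁| · sin C = cos(70.0°)·sin(127.5°) ≈ 0.271, again giving ≈ 74.3°.

≈ 74°S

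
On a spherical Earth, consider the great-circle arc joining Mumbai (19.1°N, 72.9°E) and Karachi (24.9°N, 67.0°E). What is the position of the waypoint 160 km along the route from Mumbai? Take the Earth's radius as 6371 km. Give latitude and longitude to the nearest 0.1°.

≈ 20.2°N, 71.9°E

The haversine formula gives a central angle δ ≈ 0.139 rad (8.0°) between the endpoints. The total great-circle distance is δ·R ≈ 0.139 × 6371 ≈ 886 km, so the target fraction is f = 160/886 ≈ 0.181.
Interpolate at f ≈ 0.181 with slerp weights a = sin((1−f)δ)/sin δ ≈ 0.820, b = sin(fδ)/sin δ ≈ 0.181.
p = a·p₁ + b·p₂ ≈ (0.292, 0.892, 0.345); φ = arcsin(p_z) ≈ 20.16°, λ = atan2(p_y, p_x) ≈ 71.87°.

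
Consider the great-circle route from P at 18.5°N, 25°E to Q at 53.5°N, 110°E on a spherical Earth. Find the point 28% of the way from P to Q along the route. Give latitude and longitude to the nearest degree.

The haversine formula gives a central angle δ ≈ 1.262 rad (72.3°) between the endpoints.
Interpolate at f = 0.28 with slerp weights a = sin((1−f)δ)/sin δ ≈ 0.828, b = sin(fδ)/sin δ ≈ 0.363.
p = a·p₁ + b·p₂ ≈ (0.638, 0.535, 0.555); φ = arcsin(p_z) ≈ 33.68°, λ = atan2(p_y, p_x) ≈ 39.99°.

≈ 34°N, 40°E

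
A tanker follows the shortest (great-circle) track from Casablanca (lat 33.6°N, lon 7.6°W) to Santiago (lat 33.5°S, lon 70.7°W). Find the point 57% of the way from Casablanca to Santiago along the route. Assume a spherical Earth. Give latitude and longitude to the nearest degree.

≈ lat 5°S, lon 43°W

Write both endpoints as unit vectors p₁, p₂ with components (cos φ cos λ, cos φ sin λ, sin φ).
The central angle between the endpoints is δ = arccos(p₁·p₂) ≈ 1.562 rad (89.5°).
Interpolate at f = 0.57 with slerp weights a = sin((1−f)δ)/sin δ ≈ 0.622, b = sin(fδ)/sin δ ≈ 0.777.
p = a·p₁ + b·p₂ ≈ (0.728, -0.680, -0.085); φ = arcsin(p_z) ≈ -4.86°, λ = atan2(p_y, p_x) ≈ -43.06°.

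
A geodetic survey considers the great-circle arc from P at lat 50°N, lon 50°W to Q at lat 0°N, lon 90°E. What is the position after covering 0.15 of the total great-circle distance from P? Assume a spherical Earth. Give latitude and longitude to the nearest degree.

≈ lat 60°N, lon 23°W

Write both endpoints as unit vectors p₁, p₂ with components (cos φ cos λ, cos φ sin λ, sin φ).
The central angle between the endpoints is δ = arccos(p₁·p₂) ≈ 2.086 rad (119.5°).
Interpolate at f = 0.15 with slerp weights a = sin((1−f)δ)/sin δ ≈ 1.126, b = sin(fδ)/sin δ ≈ 0.354.
p = a·p₁ + b·p₂ ≈ (0.465, -0.201, 0.862); φ = arcsin(p_z) ≈ 59.57°, λ = atan2(p_y, p_x) ≈ -23.34°.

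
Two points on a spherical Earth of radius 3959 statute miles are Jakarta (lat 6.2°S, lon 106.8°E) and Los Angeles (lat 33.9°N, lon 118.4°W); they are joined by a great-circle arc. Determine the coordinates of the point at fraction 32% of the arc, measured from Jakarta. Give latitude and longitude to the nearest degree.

≈ lat 20°N, lon 140°E

Convert each endpoint to a unit vector on the sphere (x = cos φ cos λ, y = cos φ sin λ, z = sin φ).
The central angle between the endpoints is δ = arccos(p₁·p₂) ≈ 2.267 rad (129.9°).
Interpolate at f = 0.32 with slerp weights a = sin((1−f)δ)/sin δ ≈ 1.303, b = sin(fδ)/sin δ ≈ 0.865.
p = a·p₁ + b·p₂ ≈ (-0.716, 0.609, 0.342); φ = arcsin(p_z) ≈ 19.99°, λ = atan2(p_y, p_x) ≈ 139.63°.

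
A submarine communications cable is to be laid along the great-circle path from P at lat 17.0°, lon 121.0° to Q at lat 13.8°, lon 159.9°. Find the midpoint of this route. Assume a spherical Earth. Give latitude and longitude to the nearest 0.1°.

Write both endpoints as unit vectors p₁, p₂ with components (cos φ cos λ, cos φ sin λ, sin φ).
The central angle between the endpoints is δ = arccos(p₁·p₂) ≈ 0.656 rad (37.6°).
Interpolate at f = 1/2 with slerp weights a = sin((1−f)δ)/sin δ ≈ 0.528, b = sin(fδ)/sin δ ≈ 0.528.
p = a·p₁ + b·p₂ ≈ (-0.742, 0.609, 0.280); φ = arcsin(p_z) ≈ 16.28°, λ = atan2(p_y, p_x) ≈ 140.61°.

≈ lat 16.3°, lon 140.6°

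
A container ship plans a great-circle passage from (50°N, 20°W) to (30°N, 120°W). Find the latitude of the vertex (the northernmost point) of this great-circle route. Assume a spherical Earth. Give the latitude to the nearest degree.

≈ 55°N

The great circle lies in the plane with unit normal n̂ = (p₁ × p₂)/|p₁ × p₂|.
Here n̂_z ≈ -0.572; the vertex latitude is φ_max = arccos|n̂_z| ≈ 55.1°.
Check via Clairaut: cos φ_max = |cos φ₁| · sin C = cos(50.0°)·sin(62.9°) ≈ 0.572, again giving ≈ 55.1°.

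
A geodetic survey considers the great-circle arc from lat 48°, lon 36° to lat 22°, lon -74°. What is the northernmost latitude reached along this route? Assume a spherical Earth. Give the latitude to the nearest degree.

The great circle lies in the plane with unit normal n̂ = (p₁ × p₂)/|p₁ × p₂|.
Here n̂_z ≈ -0.584; the vertex latitude is φ_max = arccos|n̂_z| ≈ 54.2°.

≈ 54°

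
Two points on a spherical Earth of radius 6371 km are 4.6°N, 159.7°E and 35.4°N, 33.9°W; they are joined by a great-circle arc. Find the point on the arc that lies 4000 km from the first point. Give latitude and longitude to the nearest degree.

The haversine formula gives a central angle δ ≈ 2.409 rad (138.0°) between the endpoints. The total great-circle distance is δ·R ≈ 2.409 × 6371 ≈ 15346 km, so the target fraction is f = 4000/15346 ≈ 0.261.
Interpolate at f ≈ 0.261 with slerp weights a = sin((1−f)δ)/sin δ ≈ 1.462, b = sin(fδ)/sin δ ≈ 0.878.
p = a·p₁ + b·p₂ ≈ (-0.773, 0.106, 0.626); φ = arcsin(p_z) ≈ 38.75°, λ = atan2(p_y, p_x) ≈ 172.16°.

≈ 39°N, 172°E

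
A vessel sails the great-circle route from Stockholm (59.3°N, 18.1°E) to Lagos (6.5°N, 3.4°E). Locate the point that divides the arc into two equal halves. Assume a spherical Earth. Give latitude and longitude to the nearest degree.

The haversine formula gives a central angle δ ≈ 0.942 rad (54.0°) between the endpoints.
Interpolate at f = 1/2 with slerp weights a = sin((1−f)δ)/sin δ ≈ 0.561, b = sin(fδ)/sin δ ≈ 0.561.
p = a·p₁ + b·p₂ ≈ (0.829, 0.122, 0.546); φ = arcsin(p_z) ≈ 33.09°, λ = atan2(p_y, p_x) ≈ 8.38°.

≈ (33°N, 8°E)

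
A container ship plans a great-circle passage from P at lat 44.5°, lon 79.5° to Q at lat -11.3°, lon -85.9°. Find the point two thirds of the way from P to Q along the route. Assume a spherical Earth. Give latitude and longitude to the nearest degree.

≈ lat 34°, lon -70°

Convert each endpoint to a unit vector on the sphere (x = cos φ cos λ, y = cos φ sin λ, z = sin φ).
The central angle between the endpoints is δ = arccos(p₁·p₂) ≈ 2.522 rad (144.5°).
Interpolate at f = 2/3 with slerp weights a = sin((1−f)δ)/sin δ ≈ 1.283, b = sin(fδ)/sin δ ≈ 1.712.
p = a·p₁ + b·p₂ ≈ (0.287, -0.774, 0.564); φ = arcsin(p_z) ≈ 34.34°, λ = atan2(p_y, p_x) ≈ -69.67°.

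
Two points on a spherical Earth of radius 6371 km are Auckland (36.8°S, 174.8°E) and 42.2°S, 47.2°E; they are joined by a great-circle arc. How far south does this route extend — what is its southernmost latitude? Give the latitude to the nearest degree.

The great circle lies in the plane with unit normal n̂ = (p₁ × p₂)/|p₁ × p₂|.
Here n̂_z ≈ -0.470; the vertex latitude is φ_max = arccos|n̂_z| ≈ 61.9°.

≈ 62°S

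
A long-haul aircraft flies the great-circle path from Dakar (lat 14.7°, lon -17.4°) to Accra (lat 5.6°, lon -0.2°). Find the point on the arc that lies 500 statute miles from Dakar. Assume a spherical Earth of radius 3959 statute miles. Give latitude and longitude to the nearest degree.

≈ lat 11°, lon -11°

From cos δ = sin φ₁ sin φ₂ + cos φ₁ cos φ₂ cos Δλ, the central angle is δ ≈ 0.335 rad (19.2°). The total great-circle distance is δ·R ≈ 0.335 × 3959 ≈ 1327 mi, so the target fraction is f = 500/1327 ≈ 0.377.
Interpolate at f ≈ 0.377 with slerp weights a = sin((1−f)δ)/sin δ ≈ 0.630, b = sin(fδ)/sin δ ≈ 0.383.
p = a·p₁ + b·p₂ ≈ (0.963, -0.184, 0.197); φ = arcsin(p_z) ≈ 11.38°, λ = atan2(p_y, p_x) ≈ -10.80°.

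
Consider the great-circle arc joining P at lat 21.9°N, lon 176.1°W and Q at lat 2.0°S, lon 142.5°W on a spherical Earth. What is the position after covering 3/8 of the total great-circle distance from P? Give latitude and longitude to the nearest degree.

≈ lat 13°N, lon 163°W

From cos δ = sin φ₁ sin φ₂ + cos φ₁ cos φ₂ cos Δλ, the central angle is δ ≈ 0.709 rad (40.6°).
Interpolate at f = 3/8 with slerp weights a = sin((1−f)δ)/sin δ ≈ 0.659, b = sin(fδ)/sin δ ≈ 0.404.
p = a·p₁ + b·p₂ ≈ (-0.930, -0.287, 0.232); φ = arcsin(p_z) ≈ 13.39°, λ = atan2(p_y, p_x) ≈ -162.84°.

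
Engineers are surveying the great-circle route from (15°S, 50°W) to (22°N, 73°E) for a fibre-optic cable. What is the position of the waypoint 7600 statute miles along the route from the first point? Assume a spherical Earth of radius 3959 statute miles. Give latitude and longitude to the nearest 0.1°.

The haversine formula gives a central angle δ ≈ 2.195 rad (125.8°) between the endpoints. The total great-circle distance is δ·R ≈ 2.195 × 3959 ≈ 8691 mi, so the target fraction is f = 7600/8691 ≈ 0.874.
Interpolate at f ≈ 0.874 with slerp weights a = sin((1−f)δ)/sin δ ≈ 0.336, b = sin(fδ)/sin δ ≈ 1.158.
p = a·p₁ + b·p₂ ≈ (0.522, 0.779, 0.347); φ = arcsin(p_z) ≈ 20.31°, λ = atan2(p_y, p_x) ≈ 56.15°.

≈ (20.3°N, 56.2°E)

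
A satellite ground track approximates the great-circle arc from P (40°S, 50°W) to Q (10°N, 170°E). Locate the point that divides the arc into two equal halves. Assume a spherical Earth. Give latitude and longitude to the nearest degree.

From cos δ = sin φ₁ sin φ₂ + cos φ₁ cos φ₂ cos Δλ, the central angle is δ ≈ 2.332 rad (133.6°).
Interpolate at f = 1/2 with slerp weights a = sin((1−f)δ)/sin δ ≈ 1.269, b = sin(fδ)/sin δ ≈ 1.269.
p = a·p₁ + b·p₂ ≈ (-0.606, -0.528, -0.595); φ = arcsin(p_z) ≈ -36.54°, λ = atan2(p_y, p_x) ≈ -138.95°.

≈ (37°S, 139°W)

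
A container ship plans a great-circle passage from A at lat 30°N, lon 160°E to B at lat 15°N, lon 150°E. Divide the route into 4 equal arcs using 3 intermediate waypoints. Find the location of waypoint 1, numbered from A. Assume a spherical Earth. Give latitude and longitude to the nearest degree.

Convert each endpoint to a unit vector on the sphere (x = cos φ cos λ, y = cos φ sin λ, z = sin φ).
The central angle between the endpoints is δ = arccos(p₁·p₂) ≈ 0.307 rad (17.6°).
Interpolate at f = 1/4 with slerp weights a = sin((1−f)δ)/sin δ ≈ 0.755, b = sin(fδ)/sin δ ≈ 0.254.
p = a·p₁ + b·p₂ ≈ (-0.827, 0.346, 0.443); φ = arcsin(p_z) ≈ 26.31°, λ = atan2(p_y, p_x) ≈ 157.28°.

≈ lat 26°N, lon 157°E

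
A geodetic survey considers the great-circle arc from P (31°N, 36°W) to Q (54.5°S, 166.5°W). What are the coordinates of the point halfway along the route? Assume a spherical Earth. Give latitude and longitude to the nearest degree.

≈ (25°S, 79°W)

Write both endpoints as unit vectors p₁, p₂ with components (cos φ cos λ, cos φ sin λ, sin φ).
The central angle between the endpoints is δ = arccos(p₁·p₂) ≈ 2.408 rad (138.0°).
Interpolate at f = 1/2 with slerp weights a = sin((1−f)δ)/sin δ ≈ 1.394, b = sin(fδ)/sin δ ≈ 1.394.
p = a·p₁ + b·p₂ ≈ (0.180, -0.891, -0.417); φ = arcsin(p_z) ≈ -24.63°, λ = atan2(p_y, p_x) ≈ -78.61°.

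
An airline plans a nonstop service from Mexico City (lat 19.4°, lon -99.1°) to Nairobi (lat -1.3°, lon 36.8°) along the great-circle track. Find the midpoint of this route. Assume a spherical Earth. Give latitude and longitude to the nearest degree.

Convert each endpoint to a unit vector on the sphere (x = cos φ cos λ, y = cos φ sin λ, z = sin φ).
The central angle between the endpoints is δ = arccos(p₁·p₂) ≈ 2.325 rad (133.2°).
Interpolate at f = 1/2 with slerp weights a = sin((1−f)δ)/sin δ ≈ 1.259, b = sin(fδ)/sin δ ≈ 1.259.
p = a·p₁ + b·p₂ ≈ (0.820, -0.419, 0.390); φ = arcsin(p_z) ≈ 22.94°, λ = atan2(p_y, p_x) ≈ -27.04°.

≈ lat 23°, lon -27°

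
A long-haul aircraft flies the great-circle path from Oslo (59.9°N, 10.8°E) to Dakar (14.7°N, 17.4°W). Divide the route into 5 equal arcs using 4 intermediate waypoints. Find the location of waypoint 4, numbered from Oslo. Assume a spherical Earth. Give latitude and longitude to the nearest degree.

Write both endpoints as unit vectors p₁, p₂ with components (cos φ cos λ, cos φ sin λ, sin φ).
The central angle between the endpoints is δ = arccos(p₁·p₂) ≈ 0.867 rad (49.7°).
Interpolate at f = 4/5 with slerp weights a = sin((1−f)δ)/sin δ ≈ 0.226, b = sin(fδ)/sin δ ≈ 0.839.
p = a·p₁ + b·p₂ ≈ (0.885, -0.221, 0.409); φ = arcsin(p_z) ≈ 24.12°, λ = atan2(p_y, p_x) ≈ -14.03°.

≈ (24°N, 14°W)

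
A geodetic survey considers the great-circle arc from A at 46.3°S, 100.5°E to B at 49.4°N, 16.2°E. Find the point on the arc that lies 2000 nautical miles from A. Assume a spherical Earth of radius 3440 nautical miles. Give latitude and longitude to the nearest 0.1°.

The haversine formula gives a central angle δ ≈ 2.099 rad (120.3°) between the endpoints. The total great-circle distance is δ·R ≈ 2.099 × 3440 ≈ 7222 nmi, so the target fraction is f = 2000/7222 ≈ 0.277.
Interpolate at f ≈ 0.277 with slerp weights a = sin((1−f)δ)/sin δ ≈ 1.156, b = sin(fδ)/sin δ ≈ 0.636.
p = a·p₁ + b·p₂ ≈ (0.252, 0.901, -0.353); φ = arcsin(p_z) ≈ -20.68°, λ = atan2(p_y, p_x) ≈ 74.38°.

≈ 20.7°S, 74.4°E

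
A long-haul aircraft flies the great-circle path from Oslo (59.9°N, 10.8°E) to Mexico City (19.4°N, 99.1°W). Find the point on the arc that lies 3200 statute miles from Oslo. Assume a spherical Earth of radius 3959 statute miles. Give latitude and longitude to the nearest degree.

The haversine formula gives a central angle δ ≈ 1.444 rad (82.7°) between the endpoints. The total great-circle distance is δ·R ≈ 1.444 × 3959 ≈ 5717 mi, so the target fraction is f = 3200/5717 ≈ 0.560.
Interpolate at f ≈ 0.560 with slerp weights a = sin((1−f)δ)/sin δ ≈ 0.599, b = sin(fδ)/sin δ ≈ 0.729.
p = a·p₁ + b·p₂ ≈ (0.186, -0.623, 0.760); φ = arcsin(p_z) ≈ 49.47°, λ = atan2(p_y, p_x) ≈ -73.35°.

≈ 49°N, 73°W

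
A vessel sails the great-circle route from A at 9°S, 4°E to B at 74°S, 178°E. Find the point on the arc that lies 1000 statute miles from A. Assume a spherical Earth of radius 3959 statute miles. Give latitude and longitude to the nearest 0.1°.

Convert each endpoint to a unit vector on the sphere (x = cos φ cos λ, y = cos φ sin λ, z = sin φ).
The central angle between the endpoints is δ = arccos(p₁·p₂) ≈ 1.691 rad (96.9°). The total great-circle distance is δ·R ≈ 1.691 × 3959 ≈ 6697 mi, so the target fraction is f = 1000/6697 ≈ 0.149.
Interpolate at f ≈ 0.149 with slerp weights a = sin((1−f)δ)/sin δ ≈ 0.999, b = sin(fδ)/sin δ ≈ 0.252.
p = a·p₁ + b·p₂ ≈ (0.915, 0.071, -0.398); φ = arcsin(p_z) ≈ -23.47°, λ = atan2(p_y, p_x) ≈ 4.45°.

≈ 23.5°S, 4.5°E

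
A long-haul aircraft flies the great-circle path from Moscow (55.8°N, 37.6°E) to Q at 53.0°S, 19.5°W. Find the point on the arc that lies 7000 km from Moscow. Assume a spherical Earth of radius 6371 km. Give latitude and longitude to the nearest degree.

Write both endpoints as unit vectors p₁, p₂ with components (cos φ cos λ, cos φ sin λ, sin φ).
The central angle between the endpoints is δ = arccos(p₁·p₂) ≈ 2.068 rad (118.5°). The total great-circle distance is δ·R ≈ 2.068 × 6371 ≈ 13174 km, so the target fraction is f = 7000/13174 ≈ 0.531.
Interpolate at f ≈ 0.531 with slerp weights a = sin((1−f)δ)/sin δ ≈ 0.938, b = sin(fδ)/sin δ ≈ 1.013.
p = a·p₁ + b·p₂ ≈ (0.992, 0.118, -0.034); φ = arcsin(p_z) ≈ -1.92°, λ = atan2(p_y, p_x) ≈ 6.79°.

≈ 2°S, 7°E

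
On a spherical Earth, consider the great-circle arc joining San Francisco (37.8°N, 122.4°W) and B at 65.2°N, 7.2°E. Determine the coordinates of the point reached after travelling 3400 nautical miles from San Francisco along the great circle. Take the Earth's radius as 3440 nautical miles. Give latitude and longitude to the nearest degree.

The haversine formula gives a central angle δ ≈ 1.218 rad (69.8°) between the endpoints. The total great-circle distance is δ·R ≈ 1.218 × 3440 ≈ 4191 nmi, so the target fraction is f = 3400/4191 ≈ 0.811.
Interpolate at f ≈ 0.811 with slerp weights a = sin((1−f)δ)/sin δ ≈ 0.243, b = sin(fδ)/sin δ ≈ 0.890.
p = a·p₁ + b·p₂ ≈ (0.267, -0.115, 0.957); φ = arcsin(p_z) ≈ 73.07°, λ = atan2(p_y, p_x) ≈ -23.33°.

≈ 73°N, 23°W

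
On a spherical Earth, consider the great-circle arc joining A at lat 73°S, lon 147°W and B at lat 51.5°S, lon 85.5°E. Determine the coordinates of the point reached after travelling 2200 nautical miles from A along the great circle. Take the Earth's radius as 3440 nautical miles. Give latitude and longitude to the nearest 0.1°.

≈ lat 64.3°S, lon 95.0°E

Write both endpoints as unit vectors p₁, p₂ with components (cos φ cos λ, cos φ sin λ, sin φ).
The central angle between the endpoints is δ = arccos(p₁·p₂) ≈ 0.879 rad (50.4°). The total great-circle distance is δ·R ≈ 0.879 × 3440 ≈ 3025 nmi, so the target fraction is f = 2200/3025 ≈ 0.727.
Interpolate at f ≈ 0.727 with slerp weights a = sin((1−f)δ)/sin δ ≈ 0.308, b = sin(fδ)/sin δ ≈ 0.775.
p = a·p₁ + b·p₂ ≈ (-0.038, 0.432, -0.901); φ = arcsin(p_z) ≈ -64.32°, λ = atan2(p_y, p_x) ≈ 95.00°.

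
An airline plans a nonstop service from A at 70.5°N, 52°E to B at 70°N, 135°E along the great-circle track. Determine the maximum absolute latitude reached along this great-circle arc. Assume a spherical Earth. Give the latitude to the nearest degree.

≈ 75°N

The great circle lies in the plane with unit normal n̂ = (p₁ × p₂)/|p₁ × p₂|.
Here n̂_z ≈ +0.260; the vertex latitude is φ_max = arccos|n̂_z| ≈ 75.0°.
Check via Clairaut: cos φ_max = |cos φ₁| · sin C = cos(70.5°)·sin(51.1°) ≈ 0.260, again giving ≈ 75.0°.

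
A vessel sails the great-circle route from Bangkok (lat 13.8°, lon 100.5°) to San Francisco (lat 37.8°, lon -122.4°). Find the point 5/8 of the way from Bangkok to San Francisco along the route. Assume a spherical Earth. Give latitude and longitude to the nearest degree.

≈ lat 55°, lon 178°

The haversine formula gives a central angle δ ≈ 2.000 rad (114.6°) between the endpoints.
Interpolate at f = 5/8 with slerp weights a = sin((1−f)δ)/sin δ ≈ 0.749, b = sin(fδ)/sin δ ≈ 1.043.
p = a·p₁ + b·p₂ ≈ (-0.574, 0.019, 0.818); φ = arcsin(p_z) ≈ 54.92°, λ = atan2(p_y, p_x) ≈ 178.06°.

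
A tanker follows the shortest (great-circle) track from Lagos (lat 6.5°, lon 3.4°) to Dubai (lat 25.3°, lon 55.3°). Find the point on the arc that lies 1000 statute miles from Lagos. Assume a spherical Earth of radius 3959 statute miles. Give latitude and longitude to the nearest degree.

≈ lat 13°, lon 17°

Write both endpoints as unit vectors p₁, p₂ with components (cos φ cos λ, cos φ sin λ, sin φ).
The central angle between the endpoints is δ = arccos(p₁·p₂) ≈ 0.924 rad (52.9°). The total great-circle distance is δ·R ≈ 0.924 × 3959 ≈ 3658 mi, so the target fraction is f = 1000/3658 ≈ 0.273.
Interpolate at f ≈ 0.273 with slerp weights a = sin((1−f)δ)/sin δ ≈ 0.780, b = sin(fδ)/sin δ ≈ 0.313.
p = a·p₁ + b·p₂ ≈ (0.934, 0.279, 0.222); φ = arcsin(p_z) ≈ 12.83°, λ = atan2(p_y, p_x) ≈ 16.61°.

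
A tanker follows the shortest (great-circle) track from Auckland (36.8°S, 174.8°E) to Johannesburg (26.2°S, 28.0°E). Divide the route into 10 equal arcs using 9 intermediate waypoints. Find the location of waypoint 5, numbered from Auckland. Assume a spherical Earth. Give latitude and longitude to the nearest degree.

≈ (65°S, 91°E)

Write both endpoints as unit vectors p₁, p₂ with components (cos φ cos λ, cos φ sin λ, sin φ).
The central angle between the endpoints is δ = arccos(p₁·p₂) ≈ 1.914 rad (109.7°).
Interpolate at f = 5/10 with slerp weights a = sin((1−f)δ)/sin δ ≈ 0.868, b = sin(fδ)/sin δ ≈ 0.868.
p = a·p₁ + b·p₂ ≈ (-0.005, 0.429, -0.903); φ = arcsin(p_z) ≈ -64.61°, λ = atan2(p_y, p_x) ≈ 90.60°.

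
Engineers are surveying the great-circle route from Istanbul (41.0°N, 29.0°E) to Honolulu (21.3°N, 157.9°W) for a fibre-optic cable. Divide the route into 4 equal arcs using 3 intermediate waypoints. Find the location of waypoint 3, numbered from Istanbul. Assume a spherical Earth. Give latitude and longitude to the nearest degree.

≈ 50°N, 162°W

Convert each endpoint to a unit vector on the sphere (x = cos φ cos λ, y = cos φ sin λ, z = sin φ).
The central angle between the endpoints is δ = arccos(p₁·p₂) ≈ 2.049 rad (117.4°).
Interpolate at f = 3/4 with slerp weights a = sin((1−f)δ)/sin δ ≈ 0.552, b = sin(fδ)/sin δ ≈ 1.125.
p = a·p₁ + b·p₂ ≈ (-0.607, -0.193, 0.771); φ = arcsin(p_z) ≈ 50.43°, λ = atan2(p_y, p_x) ≈ -162.40°.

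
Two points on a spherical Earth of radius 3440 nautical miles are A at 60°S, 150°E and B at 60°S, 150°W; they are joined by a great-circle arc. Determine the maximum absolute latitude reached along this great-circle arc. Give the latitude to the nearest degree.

The great circle lies in the plane with unit normal n̂ = (p₁ × p₂)/|p₁ × p₂|.
Here n̂_z ≈ +0.447; the vertex latitude is φ_max = arccos|n̂_z| ≈ 63.4°.

≈ 63°S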